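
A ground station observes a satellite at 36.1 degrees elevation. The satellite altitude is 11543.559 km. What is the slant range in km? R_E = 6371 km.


h = 11543.559 km, el = 36.1 deg
d = -R_E*sin(el) + sqrt((R_E*sin(el))^2 + 2*R_E*h + h^2)
d = -6371.0000*sin(0.6300639) + sqrt((6371.0000*0.5891964)^2 + 2*6371.0000*11543.559 + 11543.559^2)
d = 13405.2676 km

13405.2676 km


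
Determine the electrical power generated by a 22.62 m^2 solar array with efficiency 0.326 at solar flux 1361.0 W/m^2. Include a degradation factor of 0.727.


P = area * eta * S * degradation
P = 22.62 * 0.326 * 1361.0 * 0.727
P = 7296.3009 W

7296.3009 W


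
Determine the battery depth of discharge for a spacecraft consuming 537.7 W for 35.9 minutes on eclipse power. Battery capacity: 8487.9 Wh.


E_used = P * t / 60 = 537.7 * 35.9 / 60 = 321.7238 Wh
DOD = E_used / E_total * 100 = 321.7238 / 8487.9 * 100
DOD = 3.7904 %

3.7904 %


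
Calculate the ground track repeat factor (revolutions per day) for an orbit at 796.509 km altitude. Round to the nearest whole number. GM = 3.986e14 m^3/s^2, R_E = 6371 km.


r = 7.167509e+06 m
T = 2*pi*sqrt(r^3/mu) = 6038.9800 s = 100.6497 min
revs/day = 1440 / 100.6497 = 14.3071
Rounded: 14 revolutions per day

14 revolutions per day


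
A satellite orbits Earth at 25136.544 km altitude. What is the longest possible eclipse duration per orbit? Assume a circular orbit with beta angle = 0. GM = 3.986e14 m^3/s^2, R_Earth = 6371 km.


r = 31507.5440 km
T = 927.6450 min
Eclipse fraction = arcsin(R_E/r)/pi = arcsin(6371.0000/31507.5440)/pi
= arcsin(0.2022055)/pi = 0.0648109
Eclipse duration = 0.0648109 * 927.6450 = 60.1215 min

60.1215 minutes


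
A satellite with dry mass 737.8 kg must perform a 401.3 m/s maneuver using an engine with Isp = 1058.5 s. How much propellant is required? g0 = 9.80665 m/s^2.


ve = Isp * g0 = 1058.5 * 9.80665 = 10380.339025 m/s
mass ratio = exp(dv/ve) = exp(401.3/10380.339025) = 1.03941663
m_prop = m_dry * (mr - 1) = 737.8 * (1.03941663 - 1)
m_prop = 29.0816 kg

29.0816 kg


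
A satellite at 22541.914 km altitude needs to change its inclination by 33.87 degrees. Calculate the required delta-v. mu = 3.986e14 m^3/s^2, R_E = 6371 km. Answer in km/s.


r = 28912.9140 km = 2.8912914e+07 m
V = sqrt(mu/r) = 3712.9809 m/s
di = 33.87 deg = 0.591143 rad
dV = 2*V*sin(di/2) = 2*3712.9809*sin(0.2955715)
dV = 2163.0833 m/s = 2.1631 km/s

2.1631 km/s


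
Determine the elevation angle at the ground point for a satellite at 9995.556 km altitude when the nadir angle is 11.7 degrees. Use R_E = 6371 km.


r = R_E + alt = 16366.5560 km
Law of sines in the satellite / Earth-center / ground-point triangle:
  sin(nadir)/R_E = sin(90 + el)/r  =>  cos(el) = (r/R_E)*sin(nadir)
cos(el) = (16366.5560 / 6371.0000) * sin(11.7 deg) = 0.5209433
el = arccos(0.5209433) = 58.6045 deg
(Earth-central angle = 90 - nadir - el = 19.6955 deg)

58.6045 degrees


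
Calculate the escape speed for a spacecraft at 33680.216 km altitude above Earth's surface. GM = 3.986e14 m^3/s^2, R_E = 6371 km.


r = 6371.0 + 33680.216 = 40051.2160 km = 4.0051216e+07 m
v_esc = sqrt(2*mu/r) = sqrt(2*3.986e14 / 4.0051216e+07)
v_esc = 4461.4476 m/s = 4.4614 km/s

4.4614 km/s


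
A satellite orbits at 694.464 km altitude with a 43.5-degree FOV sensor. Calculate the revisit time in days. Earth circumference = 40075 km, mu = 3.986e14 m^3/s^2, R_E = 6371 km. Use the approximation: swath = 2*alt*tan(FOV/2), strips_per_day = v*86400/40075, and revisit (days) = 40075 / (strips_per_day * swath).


swath = 2*694.464*tan(0.3796091) = 554.1261 km
v = sqrt(mu/r) = 7511.0094 m/s = 7.5110 km/s
strips/day = v*86400/40075 = 7.5110*86400/40075 = 16.1934
coverage/day = strips * swath = 16.1934 * 554.1261 = 8973.1951 km
revisit = 40075 / 8973.1951 = 4.4661 days

4.4661 days


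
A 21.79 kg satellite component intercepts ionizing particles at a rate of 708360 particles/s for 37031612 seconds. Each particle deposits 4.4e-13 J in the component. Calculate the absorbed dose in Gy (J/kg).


Total energy deposited = rate * time * E_per
  = 708360 * 37031612 * 4.4e-13 = 11.5420 J
Dose = E_total / mass = 11.5420 / 21.79
Dose = 0.5296904 Gy

0.5297 Gy


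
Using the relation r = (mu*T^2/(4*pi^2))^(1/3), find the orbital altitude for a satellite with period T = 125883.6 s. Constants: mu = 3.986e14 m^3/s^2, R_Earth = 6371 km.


T = 125883.6 s
r = (mu*T^2/(4*pi^2))^(1/3) = (3.986e14 * 125883.6^2 / (4*pi^2))^(1/3)
r = 5.4288181e+07 m = 54288.1808 km
alt = r - R_E = 54288.1808 - 6371 = 47917.1808 km

47917.1808 km


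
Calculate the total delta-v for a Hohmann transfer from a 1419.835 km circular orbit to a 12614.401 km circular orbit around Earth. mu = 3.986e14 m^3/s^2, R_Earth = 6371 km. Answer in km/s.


r1 = 7790.8350 km = 7.790835e+06 m
r2 = 18985.4010 km = 1.8985401e+07 m
dv1 = sqrt(mu/r1)*(sqrt(2*r2/(r1+r2)) - 1) = 1364.9775 m/s
dv2 = sqrt(mu/r2)*(1 - sqrt(2*r1/(r1+r2))) = 1086.6861 m/s
total dv = |dv1| + |dv2| = 1364.9775 + 1086.6861 = 2451.6637 m/s = 2.4517 km/s

2.4517 km/s


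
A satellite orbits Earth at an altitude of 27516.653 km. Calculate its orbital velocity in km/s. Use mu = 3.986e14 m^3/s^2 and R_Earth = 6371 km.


r = R_E + alt = 6371.0 + 27516.653 = 33887.6530 km = 3.3887653e+07 m
v = sqrt(mu/r) = sqrt(3.986e14 / 3.3887653e+07) = 3429.6350 m/s = 3.4296 km/s

3.4296 km/s


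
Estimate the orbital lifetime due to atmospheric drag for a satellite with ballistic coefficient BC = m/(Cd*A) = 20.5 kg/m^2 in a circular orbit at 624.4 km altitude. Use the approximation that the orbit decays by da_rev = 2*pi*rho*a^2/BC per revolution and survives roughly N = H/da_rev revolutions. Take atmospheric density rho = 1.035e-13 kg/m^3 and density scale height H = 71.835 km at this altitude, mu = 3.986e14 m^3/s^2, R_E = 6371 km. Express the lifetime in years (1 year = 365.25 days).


a = R_E + alt = 6995.4000 km = 6.9954e+06 m
da_rev = 2*pi*rho*a^2/BC = 2*pi*1.035e-13*(6.9954e+06)^2/20.5 = 1.552356 m per revolution
N = H/da_rev = 71835.0000 m / 1.552356 m = 46274.8089 revolutions
P = 2*pi*sqrt(a^3/mu) = 5822.7756 s
lifetime = N*P = 46274.8089 * 5822.7756 = 2.6944783e+08 s = 3118.6091 days
years = 3118.6091 / 365.25 = 8.5383 years

8.5383 years


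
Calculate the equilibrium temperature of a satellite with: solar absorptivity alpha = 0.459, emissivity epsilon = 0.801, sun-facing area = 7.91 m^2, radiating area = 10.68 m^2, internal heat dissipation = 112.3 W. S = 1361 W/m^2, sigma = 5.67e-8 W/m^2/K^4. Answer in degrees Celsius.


Numerator = alpha*S*A_sun + Q_int = 0.459*1361*7.91 + 112.3 = 5053.6691 W
Denominator = eps*sigma*A_rad = 0.801*5.67e-8*10.68 = 4.8505036e-07 W/K^4
T^4 = 1.0418855e+10 K^4
T = 319.4883 K = 46.3383 C

46.3383 degrees Celsius


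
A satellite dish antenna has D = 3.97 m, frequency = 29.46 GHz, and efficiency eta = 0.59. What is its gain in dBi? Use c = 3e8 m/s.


lambda = c/f = 3e8 / 2.946e+10 = 0.0101833 m
G = eta*(pi*D/lambda)^2 = 0.59*(pi*3.97/0.0101833)^2
G = 885025.4226 (linear)
G = 10*log10(885025.4226) = 59.4696 dBi

59.4696 dBi


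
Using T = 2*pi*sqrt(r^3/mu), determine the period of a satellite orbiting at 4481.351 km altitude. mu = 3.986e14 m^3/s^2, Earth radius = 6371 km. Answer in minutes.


r = 10852.3510 km = 1.0852351e+07 m
T = 2*pi*sqrt(r^3/mu) = 2*pi*sqrt(1.2781196e+21 / 3.986e14)
T = 11251.1514 s = 187.5192 min

187.5192 minutes


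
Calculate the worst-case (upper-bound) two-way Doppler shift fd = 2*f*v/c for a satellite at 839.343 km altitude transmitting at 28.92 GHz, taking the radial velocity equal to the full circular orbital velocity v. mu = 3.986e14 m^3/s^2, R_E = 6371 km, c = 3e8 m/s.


r = 7.210343e+06 m
v = sqrt(mu/r) = 7435.1663 m/s (worst-case radial velocity)
f = 28.92 GHz = 2.892e+10 Hz
fd = 2*f*v/c = 2*2.892e+10*7435.1663/3.0e+08
fd = 1.4335001e+06 Hz

1.4335e+06 Hz


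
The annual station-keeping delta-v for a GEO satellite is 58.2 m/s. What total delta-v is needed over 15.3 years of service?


dV = rate * years = 58.2 * 15.3
dV = 890.4600 m/s

890.4600 m/s


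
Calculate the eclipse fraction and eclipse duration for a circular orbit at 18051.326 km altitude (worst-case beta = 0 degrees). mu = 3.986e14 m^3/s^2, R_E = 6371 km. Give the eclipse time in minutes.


r = 24422.3260 km
T = 633.0536 min
Eclipse fraction = arcsin(R_E/r)/pi = arcsin(6371.0000/24422.3260)/pi
= arcsin(0.2608679)/pi = 0.08400869
Eclipse duration = 0.08400869 * 633.0536 = 53.1820 min

53.1820 minutes


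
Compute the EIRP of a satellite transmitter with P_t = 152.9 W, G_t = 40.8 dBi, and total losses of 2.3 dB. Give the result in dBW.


Pt = 152.9 W = 21.8441 dBW
EIRP = Pt_dBW + Gt - losses = 21.8441 + 40.8 - 2.3 = 60.3441 dBW

60.3441 dBW


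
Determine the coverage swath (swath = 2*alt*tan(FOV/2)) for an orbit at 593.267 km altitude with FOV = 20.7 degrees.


FOV = 20.7 deg = 0.3612832 rad
swath = 2 * alt * tan(FOV/2) = 2 * 593.267 * tan(0.1806416)
swath = 2 * 593.267 * 0.1826324
swath = 216.6996 km

216.6996 km


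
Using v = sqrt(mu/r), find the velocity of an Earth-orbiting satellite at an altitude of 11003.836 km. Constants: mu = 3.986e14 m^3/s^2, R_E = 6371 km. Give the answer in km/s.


r = R_E + alt = 6371.0 + 11003.836 = 17374.8360 km = 1.7374836e+07 m
v = sqrt(mu/r) = sqrt(3.986e14 / 1.7374836e+07) = 4789.6998 m/s = 4.7897 km/s

4.7897 km/s


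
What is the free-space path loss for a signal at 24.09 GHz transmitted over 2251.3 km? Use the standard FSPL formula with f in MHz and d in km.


f = 24.09 GHz = 24090.0000 MHz
d = 2251.3 km
FSPL = 32.44 + 20*log10(24090.0000) + 20*log10(2251.3)
FSPL = 32.44 + 87.6367 + 67.0487
FSPL = 187.1254 dB

187.1254 dB


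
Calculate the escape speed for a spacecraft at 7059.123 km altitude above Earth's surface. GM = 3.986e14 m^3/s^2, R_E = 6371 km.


r = 6371.0 + 7059.123 = 13430.1230 km = 1.3430123e+07 m
v_esc = sqrt(2*mu/r) = sqrt(2*3.986e14 / 1.3430123e+07)
v_esc = 7704.4856 m/s = 7.7045 km/s

7.7045 km/s


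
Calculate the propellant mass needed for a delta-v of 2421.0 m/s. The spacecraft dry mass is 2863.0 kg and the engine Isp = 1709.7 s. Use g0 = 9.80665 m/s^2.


ve = Isp * g0 = 1709.7 * 9.80665 = 16766.429505 m/s
mass ratio = exp(dv/ve) = exp(2421.0/16766.429505) = 1.15534116
m_prop = m_dry * (mr - 1) = 2863.0 * (1.15534116 - 1)
m_prop = 444.7418 kg

444.7418 kg


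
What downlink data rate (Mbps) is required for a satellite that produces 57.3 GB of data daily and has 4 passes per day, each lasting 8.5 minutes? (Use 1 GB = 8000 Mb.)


total contact time = 4 * 8.5 * 60 = 2040.0000 s
data = 57.3 GB = 458400.0000 Mb
rate = 458400.0000 / 2040.0000 = 224.7059 Mbps

224.7059 Mbps


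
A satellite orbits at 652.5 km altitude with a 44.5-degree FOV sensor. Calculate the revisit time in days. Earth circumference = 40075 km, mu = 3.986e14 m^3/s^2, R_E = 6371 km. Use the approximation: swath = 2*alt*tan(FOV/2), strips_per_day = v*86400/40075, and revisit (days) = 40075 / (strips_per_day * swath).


swath = 2*652.5*tan(0.3883358) = 533.8896 km
v = sqrt(mu/r) = 7533.4143 m/s = 7.5334 km/s
strips/day = v*86400/40075 = 7.5334*86400/40075 = 16.2417
coverage/day = strips * swath = 16.2417 * 533.8896 = 8671.2862 km
revisit = 40075 / 8671.2862 = 4.6216 days

4.6216 days


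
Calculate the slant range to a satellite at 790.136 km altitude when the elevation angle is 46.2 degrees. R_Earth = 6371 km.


h = 790.136 km, el = 46.2 deg
d = -R_E*sin(el) + sqrt((R_E*sin(el))^2 + 2*R_E*h + h^2)
d = -6371.0000*sin(0.8063421) + sqrt((6371.0000*0.7217602)^2 + 2*6371.0000*790.136 + 790.136^2)
d = 1044.0859 km

1044.0859 km


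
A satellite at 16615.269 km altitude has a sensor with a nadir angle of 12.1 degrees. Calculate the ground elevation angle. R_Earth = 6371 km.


r = R_E + alt = 22986.2690 km
Law of sines in the satellite / Earth-center / ground-point triangle:
  sin(nadir)/R_E = sin(90 + el)/r  =>  cos(el) = (r/R_E)*sin(nadir)
cos(el) = (22986.2690 / 6371.0000) * sin(12.1 deg) = 0.7562939
el = arccos(0.7562939) = 40.8614 deg
(Earth-central angle = 90 - nadir - el = 37.0386 deg)

40.8614 degrees


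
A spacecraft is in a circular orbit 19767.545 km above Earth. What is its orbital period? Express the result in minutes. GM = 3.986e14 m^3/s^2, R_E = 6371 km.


r = 26138.5450 km = 2.6138545e+07 m
T = 2*pi*sqrt(r^3/mu) = 2*pi*sqrt(1.7858469e+22 / 3.986e14)
T = 42056.5201 s = 700.9420 min

700.9420 minutes


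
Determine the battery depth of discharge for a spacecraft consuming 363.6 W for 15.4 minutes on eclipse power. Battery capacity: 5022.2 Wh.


E_used = P * t / 60 = 363.6 * 15.4 / 60 = 93.3240 Wh
DOD = E_used / E_total * 100 = 93.3240 / 5022.2 * 100
DOD = 1.8582 %

1.8582 %


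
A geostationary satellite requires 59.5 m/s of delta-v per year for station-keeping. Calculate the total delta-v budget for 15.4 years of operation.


dV = rate * years = 59.5 * 15.4
dV = 916.3000 m/s

916.3000 m/s


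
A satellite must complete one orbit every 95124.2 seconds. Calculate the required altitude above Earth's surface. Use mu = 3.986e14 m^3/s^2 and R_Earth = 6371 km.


T = 95124.2 s
r = (mu*T^2/(4*pi^2))^(1/3) = (3.986e14 * 95124.2^2 / (4*pi^2))^(1/3)
r = 4.5038771e+07 m = 45038.7710 km
alt = r - R_E = 45038.7710 - 6371 = 38667.7710 km

38667.7710 km


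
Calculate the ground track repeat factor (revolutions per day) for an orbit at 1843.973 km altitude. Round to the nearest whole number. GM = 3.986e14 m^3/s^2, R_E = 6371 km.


r = 8.214973e+06 m
T = 2*pi*sqrt(r^3/mu) = 7410.0379 s = 123.5006 min
revs/day = 1440 / 123.5006 = 11.6599
Rounded: 12 revolutions per day

12 revolutions per day


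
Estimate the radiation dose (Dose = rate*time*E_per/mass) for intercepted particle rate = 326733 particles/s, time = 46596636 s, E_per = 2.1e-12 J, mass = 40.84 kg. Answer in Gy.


Total energy deposited = rate * time * E_per
  = 326733 * 46596636 * 2.1e-12 = 31.9718 J
Dose = E_total / mass = 31.9718 / 40.84
Dose = 0.7828546 Gy

0.7829 Gy


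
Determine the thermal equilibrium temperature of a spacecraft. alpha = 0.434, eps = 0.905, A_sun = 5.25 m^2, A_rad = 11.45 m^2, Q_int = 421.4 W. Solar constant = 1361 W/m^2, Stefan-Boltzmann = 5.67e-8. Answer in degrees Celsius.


Numerator = alpha*S*A_sun + Q_int = 0.434*1361*5.25 + 421.4 = 3522.4385 W
Denominator = eps*sigma*A_rad = 0.905*5.67e-8*11.45 = 5.8753957e-07 W/K^4
T^4 = 5.9952362e+09 K^4
T = 278.2605 K = 5.1105 C

5.1105 degrees Celsius


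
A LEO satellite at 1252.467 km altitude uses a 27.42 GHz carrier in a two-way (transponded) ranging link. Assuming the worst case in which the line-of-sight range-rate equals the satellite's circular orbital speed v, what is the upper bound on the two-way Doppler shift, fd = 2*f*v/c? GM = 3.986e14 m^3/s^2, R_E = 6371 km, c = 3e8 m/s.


r = 7.623467e+06 m
v = sqrt(mu/r) = 7230.9005 m/s (worst-case radial velocity)
f = 27.42 GHz = 2.742e+10 Hz
fd = 2*f*v/c = 2*2.742e+10*7230.9005/3.0e+08
fd = 1.3218086e+06 Hz

1.3218e+06 Hz


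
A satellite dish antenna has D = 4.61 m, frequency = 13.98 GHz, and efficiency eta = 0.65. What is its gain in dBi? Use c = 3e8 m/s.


lambda = c/f = 3e8 / 1.398e+10 = 0.02145923 m
G = eta*(pi*D/lambda)^2 = 0.65*(pi*4.61/0.02145923)^2
G = 296064.8070 (linear)
G = 10*log10(296064.8070) = 54.7139 dBi

54.7139 dBi


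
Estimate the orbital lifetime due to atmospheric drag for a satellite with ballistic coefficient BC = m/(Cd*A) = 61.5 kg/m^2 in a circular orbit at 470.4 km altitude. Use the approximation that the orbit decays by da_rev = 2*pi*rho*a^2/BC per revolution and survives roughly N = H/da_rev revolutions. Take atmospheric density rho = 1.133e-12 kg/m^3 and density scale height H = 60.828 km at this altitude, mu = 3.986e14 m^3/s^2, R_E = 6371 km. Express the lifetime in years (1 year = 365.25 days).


a = R_E + alt = 6841.4000 km = 6.8414e+06 m
da_rev = 2*pi*rho*a^2/BC = 2*pi*1.133e-12*(6.8414e+06)^2/61.5 = 5.417821 m per revolution
N = H/da_rev = 60828.0000 m / 5.417821 m = 11227.3926 revolutions
P = 2*pi*sqrt(a^3/mu) = 5631.5597 s
lifetime = N*P = 11227.3926 * 5631.5597 = 6.3227732e+07 s = 731.8025 days
years = 731.8025 / 365.25 = 2.0036 years

2.0036 years


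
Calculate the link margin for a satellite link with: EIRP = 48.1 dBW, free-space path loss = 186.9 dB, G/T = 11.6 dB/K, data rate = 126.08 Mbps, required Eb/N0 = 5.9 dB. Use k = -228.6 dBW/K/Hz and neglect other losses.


C/N0 = EIRP - FSPL + G/T - k = 48.1 - 186.9 + 11.6 - (-228.6)
C/N0 = 101.4000 dB-Hz
R_b = 126.08 Mbps = 1.2608e+08 bps -> 10*log10(R_b) = 81.0065 dB-Hz
Eb/N0 = C/N0 - 10*log10(R_b) = 101.4000 - 81.0065 = 20.3935 dB
Margin = Eb/N0 - Eb/N0_req = 20.3935 - 5.9 = 14.4935 dB (link closes)

14.4935 dB


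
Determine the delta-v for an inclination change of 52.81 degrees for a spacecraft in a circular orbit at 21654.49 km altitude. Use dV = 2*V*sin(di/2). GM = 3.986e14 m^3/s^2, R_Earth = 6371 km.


r = 28025.4900 km = 2.802549e+07 m
V = sqrt(mu/r) = 3771.3083 m/s
di = 52.81 deg = 0.9217084 rad
dV = 2*V*sin(di/2) = 2*3771.3083*sin(0.4608542)
dV = 3354.3023 m/s = 3.3543 km/s

3.3543 km/s


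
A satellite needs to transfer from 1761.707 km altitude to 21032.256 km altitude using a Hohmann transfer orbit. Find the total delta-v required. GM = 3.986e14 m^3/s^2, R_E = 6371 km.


r1 = 8132.7070 km = 8.132707e+06 m
r2 = 27403.2560 km = 2.7403256e+07 m
dv1 = sqrt(mu/r1)*(sqrt(2*r2/(r1+r2)) - 1) = 1693.4149 m/s
dv2 = sqrt(mu/r2)*(1 - sqrt(2*r1/(r1+r2))) = 1233.6092 m/s
total dv = |dv1| + |dv2| = 1693.4149 + 1233.6092 = 2927.0242 m/s = 2.9270 km/s

2.9270 km/s


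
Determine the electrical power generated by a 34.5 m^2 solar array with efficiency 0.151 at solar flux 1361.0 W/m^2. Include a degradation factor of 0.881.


P = area * eta * S * degradation
P = 34.5 * 0.151 * 1361.0 * 0.881
P = 6246.4041 W

6246.4041 W


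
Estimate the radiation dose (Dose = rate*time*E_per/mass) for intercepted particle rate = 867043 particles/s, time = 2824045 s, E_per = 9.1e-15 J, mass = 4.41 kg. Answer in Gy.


Total energy deposited = rate * time * E_per
  = 867043 * 2824045 * 9.1e-15 = 0.02228197 J
Dose = E_total / mass = 0.02228197 / 4.41
Dose = 0.005052602 Gy

0.0051 Gy


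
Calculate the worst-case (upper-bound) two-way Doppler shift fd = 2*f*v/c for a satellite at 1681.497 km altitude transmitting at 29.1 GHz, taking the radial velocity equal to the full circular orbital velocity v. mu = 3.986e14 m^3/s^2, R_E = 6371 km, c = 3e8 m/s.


r = 8.052497e+06 m
v = sqrt(mu/r) = 7035.6360 m/s (worst-case radial velocity)
f = 29.1 GHz = 2.91e+10 Hz
fd = 2*f*v/c = 2*2.91e+10*7035.6360/3.0e+08
fd = 1.3649134e+06 Hz

1.3649e+06 Hz


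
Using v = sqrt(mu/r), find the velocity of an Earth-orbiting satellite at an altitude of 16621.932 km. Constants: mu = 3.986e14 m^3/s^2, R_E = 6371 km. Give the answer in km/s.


r = R_E + alt = 6371.0 + 16621.932 = 22992.9320 km = 2.2992932e+07 m
v = sqrt(mu/r) = sqrt(3.986e14 / 2.2992932e+07) = 4163.6237 m/s = 4.1636 km/s

4.1636 km/s


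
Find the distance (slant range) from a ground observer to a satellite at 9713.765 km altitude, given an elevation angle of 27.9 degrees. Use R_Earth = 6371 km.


h = 9713.765 km, el = 27.9 deg
d = -R_E*sin(el) + sqrt((R_E*sin(el))^2 + 2*R_E*h + h^2)
d = -6371.0000*sin(0.4869469) + sqrt((6371.0000*0.4679298)^2 + 2*6371.0000*9713.765 + 9713.765^2)
d = 12085.9179 km

12085.9179 km


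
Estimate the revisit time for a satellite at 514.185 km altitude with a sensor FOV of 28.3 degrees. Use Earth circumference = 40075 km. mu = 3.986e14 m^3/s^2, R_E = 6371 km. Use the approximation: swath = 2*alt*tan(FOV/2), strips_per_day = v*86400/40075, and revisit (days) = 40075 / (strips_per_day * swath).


swath = 2*514.185*tan(0.2469641) = 259.2629 km
v = sqrt(mu/r) = 7608.7066 m/s = 7.6087 km/s
strips/day = v*86400/40075 = 7.6087*86400/40075 = 16.4040
coverage/day = strips * swath = 16.4040 * 259.2629 = 4252.9619 km
revisit = 40075 / 4252.9619 = 9.4228 days

9.4228 days


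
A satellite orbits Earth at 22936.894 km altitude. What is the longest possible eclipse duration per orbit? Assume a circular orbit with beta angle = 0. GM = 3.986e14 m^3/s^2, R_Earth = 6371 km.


r = 29307.8940 km
T = 832.2176 min
Eclipse fraction = arcsin(R_E/r)/pi = arcsin(6371.0000/29307.8940)/pi
= arcsin(0.2173817)/pi = 0.06975164
Eclipse duration = 0.06975164 * 832.2176 = 58.0485 min

58.0485 minutes


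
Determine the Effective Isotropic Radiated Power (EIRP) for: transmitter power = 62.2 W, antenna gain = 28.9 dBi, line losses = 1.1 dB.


Pt = 62.2 W = 17.9379 dBW
EIRP = Pt_dBW + Gt - losses = 17.9379 + 28.9 - 1.1 = 45.7379 dBW

45.7379 dBW


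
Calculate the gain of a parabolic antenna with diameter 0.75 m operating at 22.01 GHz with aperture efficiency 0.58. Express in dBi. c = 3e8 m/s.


lambda = c/f = 3e8 / 2.201e+10 = 0.01363017 m
G = eta*(pi*D/lambda)^2 = 0.58*(pi*0.75/0.01363017)^2
G = 17331.9665 (linear)
G = 10*log10(17331.9665) = 42.3885 dBi

42.3885 dBi


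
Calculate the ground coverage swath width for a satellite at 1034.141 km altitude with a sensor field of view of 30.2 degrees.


FOV = 30.2 deg = 0.5270894 rad
swath = 2 * alt * tan(FOV/2) = 2 * 1034.141 * tan(0.2635447)
swath = 2 * 1034.141 * 0.2698207
swath = 558.0653 km

558.0653 km


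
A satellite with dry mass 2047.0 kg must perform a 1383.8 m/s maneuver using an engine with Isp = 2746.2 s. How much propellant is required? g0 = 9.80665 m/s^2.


ve = Isp * g0 = 2746.2 * 9.80665 = 26931.022230 m/s
mass ratio = exp(dv/ve) = exp(1383.8/26931.022230) = 1.05272614
m_prop = m_dry * (mr - 1) = 2047.0 * (1.05272614 - 1)
m_prop = 107.9304 kg

107.9304 kg


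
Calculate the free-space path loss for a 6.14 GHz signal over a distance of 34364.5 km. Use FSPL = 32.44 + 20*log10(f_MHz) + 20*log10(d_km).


f = 6.14 GHz = 6140.0000 MHz
d = 34364.5 km
FSPL = 32.44 + 20*log10(6140.0000) + 20*log10(34364.5)
FSPL = 32.44 + 75.7634 + 90.7222
FSPL = 198.9256 dB

198.9256 dB


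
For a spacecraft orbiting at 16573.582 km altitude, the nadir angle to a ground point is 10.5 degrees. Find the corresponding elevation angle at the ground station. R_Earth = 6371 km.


r = R_E + alt = 22944.5820 km
Law of sines in the satellite / Earth-center / ground-point triangle:
  sin(nadir)/R_E = sin(90 + el)/r  =>  cos(el) = (r/R_E)*sin(nadir)
cos(el) = (22944.5820 / 6371.0000) * sin(10.5 deg) = 0.6563048
el = arccos(0.6563048) = 48.9813 deg
(Earth-central angle = 90 - nadir - el = 30.5187 deg)

48.9813 degrees


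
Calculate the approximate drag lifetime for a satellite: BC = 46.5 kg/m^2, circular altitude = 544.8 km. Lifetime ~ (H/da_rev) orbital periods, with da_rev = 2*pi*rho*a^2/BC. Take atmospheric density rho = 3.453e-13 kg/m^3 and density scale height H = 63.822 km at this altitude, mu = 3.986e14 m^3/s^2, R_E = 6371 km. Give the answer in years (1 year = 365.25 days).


a = R_E + alt = 6915.8000 km = 6.9158e+06 m
da_rev = 2*pi*rho*a^2/BC = 2*pi*3.453e-13*(6.9158e+06)^2/46.5 = 2.231559 m per revolution
N = H/da_rev = 63822.0000 m / 2.231559 m = 28599.7387 revolutions
P = 2*pi*sqrt(a^3/mu) = 5723.6736 s
lifetime = N*P = 28599.7387 * 5723.6736 = 1.6369557e+08 s = 1894.6246 days
years = 1894.6246 / 365.25 = 5.1872 years

5.1872 years


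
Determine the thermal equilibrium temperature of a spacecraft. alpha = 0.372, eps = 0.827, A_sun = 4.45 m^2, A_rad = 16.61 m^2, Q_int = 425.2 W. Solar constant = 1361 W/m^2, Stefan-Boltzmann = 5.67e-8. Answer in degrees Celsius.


Numerator = alpha*S*A_sun + Q_int = 0.372*1361*4.45 + 425.2 = 2678.1994 W
Denominator = eps*sigma*A_rad = 0.827*5.67e-8*16.61 = 7.7885785e-07 W/K^4
T^4 = 3.4386241e+09 K^4
T = 242.1565 K = -30.9935 C

-30.9935 degrees Celsius


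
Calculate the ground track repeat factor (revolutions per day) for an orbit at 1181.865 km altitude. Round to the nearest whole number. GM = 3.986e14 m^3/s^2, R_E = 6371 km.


r = 7.552865e+06 m
T = 2*pi*sqrt(r^3/mu) = 6532.4908 s = 108.8748 min
revs/day = 1440 / 108.8748 = 13.2262
Rounded: 13 revolutions per day

13 revolutions per day


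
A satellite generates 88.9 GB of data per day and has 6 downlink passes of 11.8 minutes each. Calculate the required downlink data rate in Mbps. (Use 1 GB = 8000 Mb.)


total contact time = 6 * 11.8 * 60 = 4248.0000 s
data = 88.9 GB = 711200.0000 Mb
rate = 711200.0000 / 4248.0000 = 167.4200 Mbps

167.4200 Mbps


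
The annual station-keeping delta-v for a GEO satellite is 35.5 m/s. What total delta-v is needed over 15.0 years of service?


dV = rate * years = 35.5 * 15.0
dV = 532.5000 m/s

532.5000 m/s


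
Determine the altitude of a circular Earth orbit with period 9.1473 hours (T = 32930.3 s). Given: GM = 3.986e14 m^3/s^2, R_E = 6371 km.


T = 32930.3 s
r = (mu*T^2/(4*pi^2))^(1/3) = (3.986e14 * 32930.3^2 / (4*pi^2))^(1/3)
r = 2.2205283e+07 m = 22205.2829 km
alt = r - R_E = 22205.2829 - 6371 = 15834.2829 km

15834.2829 km


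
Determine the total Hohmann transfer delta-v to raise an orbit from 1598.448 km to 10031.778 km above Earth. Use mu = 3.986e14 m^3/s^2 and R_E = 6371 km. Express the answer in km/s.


r1 = 7969.4480 km = 7.969448e+06 m
r2 = 16402.7780 km = 1.6402778e+07 m
dv1 = sqrt(mu/r1)*(sqrt(2*r2/(r1+r2)) - 1) = 1132.8387 m/s
dv2 = sqrt(mu/r2)*(1 - sqrt(2*r1/(r1+r2))) = 943.0831 m/s
total dv = |dv1| + |dv2| = 1132.8387 + 943.0831 = 2075.9218 m/s = 2.0759 km/s

2.0759 km/s


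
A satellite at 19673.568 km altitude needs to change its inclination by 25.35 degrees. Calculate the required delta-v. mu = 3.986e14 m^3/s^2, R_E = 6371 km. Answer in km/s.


r = 26044.5680 km = 2.6044568e+07 m
V = sqrt(mu/r) = 3912.1011 m/s
di = 25.35 deg = 0.442441 rad
dV = 2*V*sin(di/2) = 2*3912.1011*sin(0.2212205)
dV = 1716.7906 m/s = 1.7168 km/s

1.7168 km/s


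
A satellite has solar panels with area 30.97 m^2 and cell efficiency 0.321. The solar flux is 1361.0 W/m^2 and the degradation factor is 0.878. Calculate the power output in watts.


P = area * eta * S * degradation
P = 30.97 * 0.321 * 1361.0 * 0.878
P = 11879.5196 W

11879.5196 W


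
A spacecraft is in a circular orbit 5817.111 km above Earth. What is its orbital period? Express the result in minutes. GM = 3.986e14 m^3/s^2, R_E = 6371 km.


r = 12188.1110 km = 1.2188111e+07 m
T = 2*pi*sqrt(r^3/mu) = 2*pi*sqrt(1.8105445e+21 / 3.986e14)
T = 13391.0867 s = 223.1848 min

223.1848 minutes


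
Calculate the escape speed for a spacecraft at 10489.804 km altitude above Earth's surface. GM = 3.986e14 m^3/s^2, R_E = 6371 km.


r = 6371.0 + 10489.804 = 16860.8040 km = 1.6860804e+07 m
v_esc = sqrt(2*mu/r) = sqrt(2*3.986e14 / 1.6860804e+07)
v_esc = 6876.1367 m/s = 6.8761 km/s

6.8761 km/s


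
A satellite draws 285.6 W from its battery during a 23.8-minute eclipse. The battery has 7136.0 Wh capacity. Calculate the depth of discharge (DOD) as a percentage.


E_used = P * t / 60 = 285.6 * 23.8 / 60 = 113.2880 Wh
DOD = E_used / E_total * 100 = 113.2880 / 7136.0 * 100
DOD = 1.5876 %

1.5876 %


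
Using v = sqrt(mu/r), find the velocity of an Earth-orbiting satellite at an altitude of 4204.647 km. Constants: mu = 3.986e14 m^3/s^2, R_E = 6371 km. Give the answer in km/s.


r = R_E + alt = 6371.0 + 4204.647 = 10575.6470 km = 1.0575647e+07 m
v = sqrt(mu/r) = sqrt(3.986e14 / 1.0575647e+07) = 6139.2480 m/s = 6.1392 km/s

6.1392 km/s


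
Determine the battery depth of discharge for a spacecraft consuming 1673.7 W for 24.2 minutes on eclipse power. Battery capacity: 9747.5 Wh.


E_used = P * t / 60 = 1673.7 * 24.2 / 60 = 675.0590 Wh
DOD = E_used / E_total * 100 = 675.0590 / 9747.5 * 100
DOD = 6.9255 %

6.9255 %


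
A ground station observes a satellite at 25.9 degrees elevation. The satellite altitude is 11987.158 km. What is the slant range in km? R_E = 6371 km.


h = 11987.158 km, el = 25.9 deg
d = -R_E*sin(el) + sqrt((R_E*sin(el))^2 + 2*R_E*h + h^2)
d = -6371.0000*sin(0.4520403) + sqrt((6371.0000*0.4368018)^2 + 2*6371.0000*11987.158 + 11987.158^2)
d = 14657.7968 km

14657.7968 km


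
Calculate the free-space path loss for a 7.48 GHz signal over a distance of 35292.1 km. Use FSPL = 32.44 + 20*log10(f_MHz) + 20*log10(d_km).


f = 7.48 GHz = 7480.0000 MHz
d = 35292.1 km
FSPL = 32.44 + 20*log10(7480.0000) + 20*log10(35292.1)
FSPL = 32.44 + 77.4780 + 90.9536
FSPL = 200.8716 dB

200.8716 dB


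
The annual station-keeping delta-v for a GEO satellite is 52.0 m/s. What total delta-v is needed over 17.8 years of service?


dV = rate * years = 52.0 * 17.8
dV = 925.6000 m/s

925.6000 m/s


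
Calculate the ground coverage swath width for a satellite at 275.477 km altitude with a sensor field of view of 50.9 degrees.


FOV = 50.9 deg = 0.8883726 rad
swath = 2 * alt * tan(FOV/2) = 2 * 275.477 * tan(0.4441863)
swath = 2 * 275.477 * 0.4759048
swath = 262.2016 km

262.2016 km


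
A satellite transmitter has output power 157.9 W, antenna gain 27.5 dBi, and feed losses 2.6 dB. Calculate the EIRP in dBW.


Pt = 157.9 W = 21.9838 dBW
EIRP = Pt_dBW + Gt - losses = 21.9838 + 27.5 - 2.6 = 46.8838 dBW

46.8838 dBW


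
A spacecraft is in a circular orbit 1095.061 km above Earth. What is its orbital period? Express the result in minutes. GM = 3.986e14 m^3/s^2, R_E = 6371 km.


r = 7466.0610 km = 7.466061e+06 m
T = 2*pi*sqrt(r^3/mu) = 2*pi*sqrt(4.1617367e+20 / 3.986e14)
T = 6420.1995 s = 107.0033 min

107.0033 minutes


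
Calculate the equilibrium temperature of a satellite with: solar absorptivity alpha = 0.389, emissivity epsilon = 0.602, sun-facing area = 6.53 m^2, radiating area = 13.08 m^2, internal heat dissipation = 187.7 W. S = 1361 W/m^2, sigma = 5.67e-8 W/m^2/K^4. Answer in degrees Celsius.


Numerator = alpha*S*A_sun + Q_int = 0.389*1361*6.53 + 187.7 = 3644.8714 W
Denominator = eps*sigma*A_rad = 0.602*5.67e-8*13.08 = 4.4646487e-07 W/K^4
T^4 = 8.163848e+09 K^4
T = 300.5894 K = 27.4394 C

27.4394 degrees Celsius


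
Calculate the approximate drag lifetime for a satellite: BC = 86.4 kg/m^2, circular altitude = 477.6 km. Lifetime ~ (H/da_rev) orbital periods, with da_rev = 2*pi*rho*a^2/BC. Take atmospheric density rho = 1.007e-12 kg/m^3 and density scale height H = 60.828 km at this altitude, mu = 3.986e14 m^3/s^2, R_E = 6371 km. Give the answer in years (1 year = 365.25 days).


a = R_E + alt = 6848.6000 km = 6.8486e+06 m
da_rev = 2*pi*rho*a^2/BC = 2*pi*1.007e-12*(6.8486e+06)^2/86.4 = 3.434782 m per revolution
N = H/da_rev = 60828.0000 m / 3.434782 m = 17709.4200 revolutions
P = 2*pi*sqrt(a^3/mu) = 5640.4522 s
lifetime = N*P = 17709.4200 * 5640.4522 = 9.9889137e+07 s = 1156.1243 days
years = 1156.1243 / 365.25 = 3.1653 years

3.1653 years


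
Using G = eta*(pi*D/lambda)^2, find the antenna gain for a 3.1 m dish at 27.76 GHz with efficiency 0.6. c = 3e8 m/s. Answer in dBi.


lambda = c/f = 3e8 / 2.776e+10 = 0.01080692 m
G = eta*(pi*D/lambda)^2 = 0.6*(pi*3.1/0.01080692)^2
G = 487271.2609 (linear)
G = 10*log10(487271.2609) = 56.8777 dBi

56.8777 dBi


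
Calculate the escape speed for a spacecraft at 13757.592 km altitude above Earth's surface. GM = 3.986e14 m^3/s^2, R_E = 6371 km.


r = 6371.0 + 13757.592 = 20128.5920 km = 2.0128592e+07 m
v_esc = sqrt(2*mu/r) = sqrt(2*3.986e14 / 2.0128592e+07)
v_esc = 6293.2784 m/s = 6.2933 km/s

6.2933 km/s


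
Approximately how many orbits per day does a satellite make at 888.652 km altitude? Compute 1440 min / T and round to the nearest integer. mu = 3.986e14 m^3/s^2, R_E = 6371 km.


r = 7.259652e+06 m
T = 2*pi*sqrt(r^3/mu) = 6155.8060 s = 102.5968 min
revs/day = 1440 / 102.5968 = 14.0355
Rounded: 14 revolutions per day

14 revolutions per day


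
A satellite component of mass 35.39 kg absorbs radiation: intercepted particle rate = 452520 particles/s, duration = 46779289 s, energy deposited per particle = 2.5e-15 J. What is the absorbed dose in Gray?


Total energy deposited = rate * time * E_per
  = 452520 * 46779289 * 2.5e-15 = 0.05292141 J
Dose = E_total / mass = 0.05292141 / 35.39
Dose = 0.001495377 Gy

0.0015 Gy


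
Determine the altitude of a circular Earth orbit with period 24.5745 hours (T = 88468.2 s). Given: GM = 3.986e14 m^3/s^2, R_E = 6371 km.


T = 88468.2 s
r = (mu*T^2/(4*pi^2))^(1/3) = (3.986e14 * 88468.2^2 / (4*pi^2))^(1/3)
r = 4.2912516e+07 m = 42912.5162 km
alt = r - R_E = 42912.5162 - 6371 = 36541.5162 km

36541.5162 km


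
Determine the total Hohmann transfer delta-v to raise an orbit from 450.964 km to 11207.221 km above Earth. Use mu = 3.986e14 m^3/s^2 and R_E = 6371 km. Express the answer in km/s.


r1 = 6821.9640 km = 6.821964e+06 m
r2 = 17578.2210 km = 1.7578221e+07 m
dv1 = sqrt(mu/r1)*(sqrt(2*r2/(r1+r2)) - 1) = 1531.4094 m/s
dv2 = sqrt(mu/r2)*(1 - sqrt(2*r1/(r1+r2))) = 1201.0547 m/s
total dv = |dv1| + |dv2| = 1531.4094 + 1201.0547 = 2732.4641 m/s = 2.7325 km/s

2.7325 km/s


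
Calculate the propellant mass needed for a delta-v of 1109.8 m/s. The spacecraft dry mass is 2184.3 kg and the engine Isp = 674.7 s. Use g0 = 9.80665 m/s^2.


ve = Isp * g0 = 674.7 * 9.80665 = 6616.546755 m/s
mass ratio = exp(dv/ve) = exp(1109.8/6616.546755) = 1.18261844
m_prop = m_dry * (mr - 1) = 2184.3 * (1.18261844 - 1)
m_prop = 398.8935 kg

398.8935 kg


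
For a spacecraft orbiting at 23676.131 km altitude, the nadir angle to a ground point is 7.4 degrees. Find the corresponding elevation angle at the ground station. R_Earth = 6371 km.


r = R_E + alt = 30047.1310 km
Law of sines in the satellite / Earth-center / ground-point triangle:
  sin(nadir)/R_E = sin(90 + el)/r  =>  cos(el) = (r/R_E)*sin(nadir)
cos(el) = (30047.1310 / 6371.0000) * sin(7.4 deg) = 0.6074303
el = arccos(0.6074303) = 52.5961 deg
(Earth-central angle = 90 - nadir - el = 30.0039 deg)

52.5961 degrees


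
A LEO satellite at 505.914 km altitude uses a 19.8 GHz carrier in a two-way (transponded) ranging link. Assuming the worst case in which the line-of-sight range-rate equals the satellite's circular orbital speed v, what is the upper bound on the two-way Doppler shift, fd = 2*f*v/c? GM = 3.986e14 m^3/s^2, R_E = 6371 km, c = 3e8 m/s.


r = 6.876914e+06 m
v = sqrt(mu/r) = 7613.2808 m/s (worst-case radial velocity)
f = 19.8 GHz = 1.98e+10 Hz
fd = 2*f*v/c = 2*1.98e+10*7613.2808/3.0e+08
fd = 1.0049531e+06 Hz

1.0050e+06 Hz


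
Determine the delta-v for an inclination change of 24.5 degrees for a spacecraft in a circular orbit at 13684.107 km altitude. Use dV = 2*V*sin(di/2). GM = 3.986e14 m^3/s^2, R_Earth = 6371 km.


r = 20055.1070 km = 2.0055107e+07 m
V = sqrt(mu/r) = 4458.1652 m/s
di = 24.5 deg = 0.4276057 rad
dV = 2*V*sin(di/2) = 2*4458.1652*sin(0.2138028)
dV = 1891.8462 m/s = 1.8918 km/s

1.8918 km/s


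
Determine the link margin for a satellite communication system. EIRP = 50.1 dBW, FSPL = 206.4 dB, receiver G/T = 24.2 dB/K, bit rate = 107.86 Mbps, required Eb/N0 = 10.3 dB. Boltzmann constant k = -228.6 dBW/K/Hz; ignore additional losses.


C/N0 = EIRP - FSPL + G/T - k = 50.1 - 206.4 + 24.2 - (-228.6)
C/N0 = 96.5000 dB-Hz
R_b = 107.86 Mbps = 1.0786e+08 bps -> 10*log10(R_b) = 80.3286 dB-Hz
Eb/N0 = C/N0 - 10*log10(R_b) = 96.5000 - 80.3286 = 16.1714 dB
Margin = Eb/N0 - Eb/N0_req = 16.1714 - 10.3 = 5.8714 dB (link closes)

5.8714 dB


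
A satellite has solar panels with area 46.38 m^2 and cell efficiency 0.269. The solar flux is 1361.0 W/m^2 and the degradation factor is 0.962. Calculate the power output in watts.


P = area * eta * S * degradation
P = 46.38 * 0.269 * 1361.0 * 0.962
P = 16334.8903 W

16334.8903 W


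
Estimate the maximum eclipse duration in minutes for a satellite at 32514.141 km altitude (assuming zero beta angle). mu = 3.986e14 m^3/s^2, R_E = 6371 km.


r = 38885.1410 km
T = 1271.8488 min
Eclipse fraction = arcsin(R_E/r)/pi = arcsin(6371.0000/38885.1410)/pi
= arcsin(0.1638415)/pi = 0.05238857
Eclipse duration = 0.05238857 * 1271.8488 = 66.6303 min

66.6303 minutes


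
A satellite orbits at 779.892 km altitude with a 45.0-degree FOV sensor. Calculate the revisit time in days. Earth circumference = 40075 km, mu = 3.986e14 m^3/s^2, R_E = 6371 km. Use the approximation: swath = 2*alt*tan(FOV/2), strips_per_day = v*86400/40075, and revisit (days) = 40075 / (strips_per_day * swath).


swath = 2*779.892*tan(0.3926991) = 646.0837 km
v = sqrt(mu/r) = 7466.0095 m/s = 7.4660 km/s
strips/day = v*86400/40075 = 7.4660*86400/40075 = 16.0964
coverage/day = strips * swath = 16.0964 * 646.0837 = 10399.6213 km
revisit = 40075 / 10399.6213 = 3.8535 days

3.8535 days


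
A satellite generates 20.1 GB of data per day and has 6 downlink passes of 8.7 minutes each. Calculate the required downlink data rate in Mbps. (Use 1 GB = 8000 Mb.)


total contact time = 6 * 8.7 * 60 = 3132.0000 s
data = 20.1 GB = 160800.0000 Mb
rate = 160800.0000 / 3132.0000 = 51.3410 Mbps

51.3410 Mbps


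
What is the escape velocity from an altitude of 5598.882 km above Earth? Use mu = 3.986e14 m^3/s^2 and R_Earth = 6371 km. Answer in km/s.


r = 6371.0 + 5598.882 = 11969.8820 km = 1.1969882e+07 m
v_esc = sqrt(2*mu/r) = sqrt(2*3.986e14 / 1.1969882e+07)
v_esc = 8160.9123 m/s = 8.1609 km/s

8.1609 km/s


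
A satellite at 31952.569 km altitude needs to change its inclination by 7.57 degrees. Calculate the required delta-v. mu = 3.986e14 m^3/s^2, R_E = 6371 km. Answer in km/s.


r = 38323.5690 km = 3.8323569e+07 m
V = sqrt(mu/r) = 3225.0442 m/s
di = 7.57 deg = 0.1321214 rad
dV = 2*V*sin(di/2) = 2*3225.0442*sin(0.06606071)
dV = 425.7876 m/s = 0.4257876 km/s

0.4258 km/s


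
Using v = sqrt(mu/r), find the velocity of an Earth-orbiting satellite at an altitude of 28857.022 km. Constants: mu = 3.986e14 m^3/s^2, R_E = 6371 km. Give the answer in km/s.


r = R_E + alt = 6371.0 + 28857.022 = 35228.0220 km = 3.5228022e+07 m
v = sqrt(mu/r) = sqrt(3.986e14 / 3.5228022e+07) = 3363.7563 m/s = 3.3638 km/s

3.3638 km/s


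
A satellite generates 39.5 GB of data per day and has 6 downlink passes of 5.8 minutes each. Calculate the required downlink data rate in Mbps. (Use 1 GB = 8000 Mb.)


total contact time = 6 * 5.8 * 60 = 2088.0000 s
data = 39.5 GB = 316000.0000 Mb
rate = 316000.0000 / 2088.0000 = 151.3410 Mbps

151.3410 Mbps


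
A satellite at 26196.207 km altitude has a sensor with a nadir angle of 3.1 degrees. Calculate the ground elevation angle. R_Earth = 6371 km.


r = R_E + alt = 32567.2070 km
Law of sines in the satellite / Earth-center / ground-point triangle:
  sin(nadir)/R_E = sin(90 + el)/r  =>  cos(el) = (r/R_E)*sin(nadir)
cos(el) = (32567.2070 / 6371.0000) * sin(3.1 deg) = 0.2764395
el = arccos(0.2764395) = 73.9522 deg
(Earth-central angle = 90 - nadir - el = 12.9478 deg)

73.9522 degrees


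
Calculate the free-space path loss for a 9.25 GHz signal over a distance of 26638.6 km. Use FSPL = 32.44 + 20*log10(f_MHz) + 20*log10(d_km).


f = 9.25 GHz = 9250.0000 MHz
d = 26638.6 km
FSPL = 32.44 + 20*log10(9250.0000) + 20*log10(26638.6)
FSPL = 32.44 + 79.3228 + 88.5102
FSPL = 200.2731 dB

200.2731 dB


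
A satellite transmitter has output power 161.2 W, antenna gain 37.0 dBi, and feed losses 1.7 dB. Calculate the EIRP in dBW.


Pt = 161.2 W = 22.0737 dBW
EIRP = Pt_dBW + Gt - losses = 22.0737 + 37.0 - 1.7 = 57.3737 dBW

57.3737 dBW


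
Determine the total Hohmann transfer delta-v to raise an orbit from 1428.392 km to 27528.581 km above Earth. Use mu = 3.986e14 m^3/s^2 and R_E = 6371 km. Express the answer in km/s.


r1 = 7799.3920 km = 7.799392e+06 m
r2 = 33899.5810 km = 3.3899581e+07 m
dv1 = sqrt(mu/r1)*(sqrt(2*r2/(r1+r2)) - 1) = 1966.7680 m/s
dv2 = sqrt(mu/r2)*(1 - sqrt(2*r1/(r1+r2))) = 1331.7624 m/s
total dv = |dv1| + |dv2| = 1966.7680 + 1331.7624 = 3298.5304 m/s = 3.2985 km/s

3.2985 km/s


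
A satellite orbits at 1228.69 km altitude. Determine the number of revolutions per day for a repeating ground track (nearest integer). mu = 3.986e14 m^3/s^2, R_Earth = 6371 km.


r = 7.59969e+06 m
T = 2*pi*sqrt(r^3/mu) = 6593.3334 s = 109.8889 min
revs/day = 1440 / 109.8889 = 13.1041
Rounded: 13 revolutions per day

13 revolutions per day


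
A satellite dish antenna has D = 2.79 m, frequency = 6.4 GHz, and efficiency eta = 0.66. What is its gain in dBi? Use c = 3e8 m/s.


lambda = c/f = 3e8 / 6.4e+09 = 0.046875 m
G = eta*(pi*D/lambda)^2 = 0.66*(pi*2.79/0.046875)^2
G = 23076.4780 (linear)
G = 10*log10(23076.4780) = 43.6317 dBi

43.6317 dBi
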